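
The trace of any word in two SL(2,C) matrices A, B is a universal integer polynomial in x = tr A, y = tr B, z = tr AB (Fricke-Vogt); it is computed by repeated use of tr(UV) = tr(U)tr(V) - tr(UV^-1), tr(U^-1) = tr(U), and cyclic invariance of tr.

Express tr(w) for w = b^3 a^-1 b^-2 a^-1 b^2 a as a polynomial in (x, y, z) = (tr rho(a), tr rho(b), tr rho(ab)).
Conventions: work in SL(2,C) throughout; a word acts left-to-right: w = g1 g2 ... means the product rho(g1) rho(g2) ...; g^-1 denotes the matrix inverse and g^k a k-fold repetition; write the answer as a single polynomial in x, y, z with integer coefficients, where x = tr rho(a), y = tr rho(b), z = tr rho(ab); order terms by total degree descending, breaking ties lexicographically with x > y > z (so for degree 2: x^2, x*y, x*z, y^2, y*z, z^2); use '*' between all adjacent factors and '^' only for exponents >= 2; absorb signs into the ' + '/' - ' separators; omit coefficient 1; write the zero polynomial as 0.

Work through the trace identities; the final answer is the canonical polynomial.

trace(b a b) = trace(b) * trace(a b) - trace(a)   [square of b] = y*z - x
trace(b^2 a b) = trace(b) * trace(b a b) - trace(b a)   [square of b] = y^2*z - x*y - z
trace(b^2 a b^2) = trace(b) * trace(b^2 a b) - trace(b^2 a)   [square of b] = y^3*z - x*y^2 - 2*y*z + x
trace(a b a b) = trace(a b) * trace(a b) - trace(1)   [split at a repeated a] = z^2 - 2
trace(a b a) = trace(a) * trace(b a) - trace(b)   [square of a] = x*z - y
trace(a b^2 a b) = trace(b) * trace(a b a b) - trace(a b a)   [square of b] = y*z^2 - x*z - y
trace(b^2) = trace(b) * trace(b) - trace(1)   [square of b] = y^2 - 2
trace(a b^2 a) = trace(a) * trace(b^2 a) - trace(b^2)   [square of a] = x*y*z - x^2 - y^2 + 2
trace(b^2 a b^2 a) = trace(b) * trace(a b^2 a b) - trace(a b^2 a)   [square of b] = y^2*z^2 - 2*x*y*z + x^2 - 2
trace(a^-1 b^2 a b^2) = trace(b^2 a b^2) * trace(a) - trace(b^2 a b^2 a)   [inverse elimination on a] = x*y^3*z - x^2*y^2 - y^2*z^2 + 2
trace(b^2 a b^3) = trace(b) * trace(b^3 a b) - trace(b^3 a)   [square of b] = y^4*z - x*y^3 - 3*y^2*z + 2*x*y + z
trace(b a b^3 a b) = trace(b) * trace(a b^2 a b^2) - trace(a b^2 a b)   [square of b] = y^3*z^2 - 2*x*y^2*z + x^2*y - y*z^2 + x*z - y
trace(b a b^3 a) = trace(b) * trace(a b a b^2) - trace(a b a b)   [square of b] = y^2*z^2 - x*y*z - y^2 - z^2 + 2
trace(b^2 a b^3 a b) = trace(b) * trace(b a b^3 a b) - trace(b a b^3 a)   [square of b] = y^4*z^2 - 2*x*y^3*z + x^2*y^2 - 2*y^2*z^2 + 2*x*y*z + z^2 - 2
trace(a b a b a b) = trace(a b) * trace(a b a b) - trace(a^-1 b^-1)   [split at a repeated a] = z^3 - 3*z
trace(a b a b a) = trace(a) * trace(b a b a) - trace(b a b)   [square of a] = x*z^2 - y*z - x
trace(a b a b^2 a b) = trace(b) * trace(a b a b a b) - trace(a b a b a)   [square of b] = y*z^3 - x*z^2 - 2*y*z + x
trace(a b a b^2 a) = trace(a) * trace(b a b^2 a) - trace(b a b^2)   [square of a] = x*y*z^2 - x^2*z - y^2*z + z
trace(a b a b^2 a b^2) = trace(b) * trace(a b a b^2 a b) - trace(a b a b^2 a)   [square of b] = y^2*z^3 - 2*x*y*z^2 + x^2*z - y^2*z + x*y - z
trace(b^2 a b^3 a b a) = trace(b) * trace(a b a b^2 a b^2) - trace(a b a b^2 a b)   [square of b] = y^3*z^3 - 2*x*y^2*z^2 + x^2*y*z - y^3*z - y*z^3 + x*y^2 + x*z^2 + y*z - x
trace(a^-1 b^2 a b^3 a b) = trace(b^2 a b^3 a b) * trace(a) - trace(b^2 a b^3 a b a)   [inverse elimination on a] = x*y^4*z^2 - 2*x^2*y^3*z - y^3*z^3 + x^3*y^2 + x^2*y*z + y^3*z + y*z^3 - x*y^2 - y*z - x
trace(b^-1 a^-1 b^2 a b^3 a) = trace(a^-1 b^2 a b^3 a) * trace(b) - trace(a^-1 b^2 a b^3 a b)   [inverse elimination on b] = -x*y^4*z^2 + 2*x^2*y^3*z + y^5*z + y^3*z^3 - x^3*y^2 - x*y^4 - x^2*y*z - 4*y^3*z - y*z^3 + 3*x*y^2 + 2*y*z + x
trace(a^-1 b^2 a b^3 a^-1 b^-1) = trace(b^-1 a^-1 b^2 a b^3) * trace(a) - trace(b^-1 a^-1 b^2 a b^3 a)   [inverse elimination on a] = x*y^4*z^2 - x^2*y^3*z - y^5*z - y^3*z^3 + x*y^4 - x*y^2*z^2 + x^2*y*z + 4*y^3*z + y*z^3 - 3*x*y^2 - 2*y*z + x
trace(a^-1 b^2 a b^3) = trace(b^2 a b^3) * trace(a) - trace(b^2 a b^3 a)   [inverse elimination on a] = x*y^4*z - x^2*y^3 - y^3*z^2 - x*y^2*z + x^2*y + y*z^2 + y
trace(a^-1 b^2 a b^3 a^-1) = trace(a^-1 b^2 a b^3) * trace(a) - trace(a^-1 b^2 a b^3 a)   [inverse elimination on a] = x^2*y^4*z - x^3*y^3 - x*y^3*z^2 - x^2*y^2*z - y^4*z + x^3*y + x*y^3 + x*y*z^2 + 3*y^2*z - x*y - z
trace(b^3 a^-1 b^-2 a^-1 b^2 a) = trace(a^-1 b^2 a b^3 a^-1 b^-1) * trace(b) - trace(a^-1 b^2 a b^3 a^-1)   [inverse elimination on b] = x*y^5*z^2 - 2*x^2*y^4*z - y^6*z - y^4*z^3 + x^3*y^3 + x*y^5 + 2*x^2*y^2*z + 5*y^4*z + y^2*z^3 - x^3*y - 4*x*y^3 - x*y*z^2 - 5*y^2*z + 2*x*y + z

x*y^5*z^2 - 2*x^2*y^4*z - y^6*z - y^4*z^3 + x^3*y^3 + x*y^5 + 2*x^2*y^2*z + 5*y^4*z + y^2*z^3 - x^3*y - 4*x*y^3 - x*y*z^2 - 5*y^2*z + 2*x*y + z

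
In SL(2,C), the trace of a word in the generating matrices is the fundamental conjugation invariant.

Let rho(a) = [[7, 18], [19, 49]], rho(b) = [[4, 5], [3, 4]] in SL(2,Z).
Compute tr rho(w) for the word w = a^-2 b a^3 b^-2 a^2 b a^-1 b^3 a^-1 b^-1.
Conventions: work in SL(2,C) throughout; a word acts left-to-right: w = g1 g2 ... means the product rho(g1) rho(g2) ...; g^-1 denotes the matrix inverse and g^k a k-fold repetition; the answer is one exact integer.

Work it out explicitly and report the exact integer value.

210916247783928785688

rho(a^-1) = [[49, -18], [-19, 7]]
... * rho(a^-1) = [[49, -18], [-19, 7]]  ->  [[2743, -1008], [-1064, 391]]
... * rho(b) = [[4, 5], [3, 4]]  ->  [[7948, 9683], [-3083, -3756]]
... * rho(a) = [[7, 18], [19, 49]]  ->  [[239613, 617531], [-92945, -239538]]
... * rho(a) = [[7, 18], [19, 49]]  ->  [[13410380, 34572053], [-5201837, -13410372]]
... * rho(a) = [[7, 18], [19, 49]]  ->  [[750741667, 1935417437], [-291209927, -750741294]]
... * rho(b^-1) = [[4, -5], [-3, 4]]  ->  [[-2803285643, 3987961413], [1087384174, -1546915541]]
... * rho(b^-1) = [[4, -5], [-3, 4]]  ->  [[-23177026811, 29968273867], [8990283319, -11624583034]]
... * rho(a) = [[7, 18], [19, 49]]  ->  [[407158015796, 1051258936885], [-157935094413, -407779468924]]
... * rho(a) = [[7, 18], [19, 49]]  ->  [[22824025911387, 58840532191693], [-8853355570447, -22824025676710]]
... * rho(b) = [[4, 5], [3, 4]]  ->  [[267817700220627, 349482258323707], [-103885499311918, -135562880559075]]
... * rho(a^-1) = [[49, -18], [-19, 7]]  ->  [[6482904402660290, -2374342795705337], [-2514694735661557, 920998823700999]]
... * rho(b) = [[4, 5], [3, 4]]  ->  [[18808589223525149, 22917150830480102], [-7295782471543231, -8889478383503789]]
... * rho(b) = [[4, 5], [3, 4]]  ->  [[143985809385540902, 185711549439546153], [-55851565036684291, -72036825891731311]]
... * rho(b) = [[4, 5], [3, 4]]  ->  [[1133077885860802067, 1462775244685889122], [-439516737821931097, -567405128750346699]]
... * rho(a^-1) = [[49, -18], [-19, 7]]  ->  [[27728086758147407965, -10155975232693213352], [-10755622707018036472, 3939465379542332853]]
... * rho(b^-1) = [[4, -5], [-3, 4]]  ->  [[141380272730669271916, -179264334721509893233], [-54840886966699144447, 69535975053259513772]]
tr = 141380272730669271916 + 69535975053259513772 = 210916247783928785688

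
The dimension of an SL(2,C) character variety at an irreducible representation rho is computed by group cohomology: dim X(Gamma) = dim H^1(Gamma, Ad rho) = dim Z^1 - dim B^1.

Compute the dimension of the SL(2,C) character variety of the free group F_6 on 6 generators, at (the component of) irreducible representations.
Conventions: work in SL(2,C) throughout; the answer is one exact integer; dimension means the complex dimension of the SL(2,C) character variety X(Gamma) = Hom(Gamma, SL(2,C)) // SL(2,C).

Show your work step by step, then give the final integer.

The free group F_6: 6 generators, no relators.
Z^1(Gamma, Ad rho) = (sl_2)^6: a cocycle is a free choice of one sl_2 vector per generator, so dim Z^1 = 3*6 = 18.
dim B^1 = 3: the coboundary map is injective because an irreducible image has centralizer 0 in sl_2.
dim X = dim H^1 = dim Z^1 - dim B^1 = 18 - 3 = 15.

15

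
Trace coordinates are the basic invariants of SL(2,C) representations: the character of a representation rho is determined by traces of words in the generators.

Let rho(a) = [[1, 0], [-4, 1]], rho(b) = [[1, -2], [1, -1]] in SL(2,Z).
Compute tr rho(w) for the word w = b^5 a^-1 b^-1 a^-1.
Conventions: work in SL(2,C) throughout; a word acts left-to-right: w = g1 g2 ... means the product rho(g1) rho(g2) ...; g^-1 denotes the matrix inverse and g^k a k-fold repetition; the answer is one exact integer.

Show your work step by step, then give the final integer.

-62

rho(b) = [[1, -2], [1, -1]]
... * rho(b) = [[1, -2], [1, -1]]  ->  [[-1, 0], [0, -1]]
... * rho(b) = [[1, -2], [1, -1]]  ->  [[-1, 2], [-1, 1]]
... * rho(b) = [[1, -2], [1, -1]]  ->  [[1, 0], [0, 1]]
... * rho(b) = [[1, -2], [1, -1]]  ->  [[1, -2], [1, -1]]
... * rho(a^-1) = [[1, 0], [4, 1]]  ->  [[-7, -2], [-3, -1]]
... * rho(b^-1) = [[-1, 2], [-1, 1]]  ->  [[9, -16], [4, -7]]
... * rho(a^-1) = [[1, 0], [4, 1]]  ->  [[-55, -16], [-24, -7]]
tr = -55 + -7 = -62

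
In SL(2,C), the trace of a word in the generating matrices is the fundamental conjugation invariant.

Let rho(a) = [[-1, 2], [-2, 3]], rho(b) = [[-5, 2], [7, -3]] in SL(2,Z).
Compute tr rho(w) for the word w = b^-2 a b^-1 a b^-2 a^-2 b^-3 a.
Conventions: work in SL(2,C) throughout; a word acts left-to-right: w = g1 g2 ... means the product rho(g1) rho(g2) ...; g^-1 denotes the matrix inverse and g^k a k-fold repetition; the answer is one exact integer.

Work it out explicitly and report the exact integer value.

-848001526

rho(b^-1) = [[-3, -2], [-7, -5]]
... * rho(b^-1) = [[-3, -2], [-7, -5]]  ->  [[23, 16], [56, 39]]
... * rho(a) = [[-1, 2], [-2, 3]]  ->  [[-55, 94], [-134, 229]]
... * rho(b^-1) = [[-3, -2], [-7, -5]]  ->  [[-493, -360], [-1201, -877]]
... * rho(a) = [[-1, 2], [-2, 3]]  ->  [[1213, -2066], [2955, -5033]]
... * rho(b^-1) = [[-3, -2], [-7, -5]]  ->  [[10823, 7904], [26366, 19255]]
... * rho(b^-1) = [[-3, -2], [-7, -5]]  ->  [[-87797, -61166], [-213883, -149007]]
... * rho(a^-1) = [[3, -2], [2, -1]]  ->  [[-385723, 236760], [-939663, 576773]]
... * rho(a^-1) = [[3, -2], [2, -1]]  ->  [[-683649, 534686], [-1665443, 1302553]]
... * rho(b^-1) = [[-3, -2], [-7, -5]]  ->  [[-1691855, -1306132], [-4121542, -3181879]]
... * rho(b^-1) = [[-3, -2], [-7, -5]]  ->  [[14218489, 9914370], [34637779, 24152479]]
... * rho(b^-1) = [[-3, -2], [-7, -5]]  ->  [[-112056057, -78008828], [-272980690, -190037953]]
... * rho(a) = [[-1, 2], [-2, 3]]  ->  [[268073713, -458138598], [653056596, -1116075239]]
tr = 268073713 + -1116075239 = -848001526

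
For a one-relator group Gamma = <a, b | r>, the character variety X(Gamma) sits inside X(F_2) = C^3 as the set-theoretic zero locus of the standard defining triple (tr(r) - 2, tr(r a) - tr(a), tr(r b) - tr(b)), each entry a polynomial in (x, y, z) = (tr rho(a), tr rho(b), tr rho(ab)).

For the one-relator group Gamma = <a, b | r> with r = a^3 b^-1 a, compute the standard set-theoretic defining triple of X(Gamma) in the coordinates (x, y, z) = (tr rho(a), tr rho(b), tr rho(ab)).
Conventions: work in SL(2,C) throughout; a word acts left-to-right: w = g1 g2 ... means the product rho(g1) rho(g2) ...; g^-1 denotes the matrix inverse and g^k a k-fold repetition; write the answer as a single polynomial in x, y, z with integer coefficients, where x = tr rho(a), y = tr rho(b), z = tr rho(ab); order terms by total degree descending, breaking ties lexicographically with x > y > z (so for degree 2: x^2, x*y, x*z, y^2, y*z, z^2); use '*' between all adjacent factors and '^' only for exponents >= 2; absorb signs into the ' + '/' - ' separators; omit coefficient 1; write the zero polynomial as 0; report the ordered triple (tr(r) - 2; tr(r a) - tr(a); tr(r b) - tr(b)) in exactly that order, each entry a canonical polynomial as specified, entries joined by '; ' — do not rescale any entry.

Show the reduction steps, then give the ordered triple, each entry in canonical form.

so tr(a^2) = tr(a) tr(a) - tr(1)   [square of a] = x^2 - 2
tr(a^3) = tr(a) tr(a^2) - tr(a)   [square of a] = x^3 - 3*x
tr(a^4) = tr(a) tr(a^3) - tr(a^2)   [square of a] = x^4 - 4*x^2 + 2
tr(b a^2) = tr(a) tr(b a) - tr(b)   [square of a] = x*z - y
reduce: tr(b a^3) = tr(a) tr(b a^2) - tr(b a)   [square of a] = x^2*z - x*y - z
so tr(a^4 b) = tr(a) tr(b a^3) - tr(b a^2)   [square of a] = x^3*z - x^2*y - 2*x*z + y
tr(a^3 b^-1 a) = tr(a^4) tr(b) - tr(a^4 b)   [inverse elimination on b] = x^4*y - x^3*z - 3*x^2*y + 2*x*z + y
tr(a^5) = tr(a) tr(a^4) - tr(a^3) = x^5 - 5*x^3 + 5*x
so tr(a^5 b) = tr(a) tr(a^2 b a^2) - tr(a^2 b a) = x^4*z - x^3*y - 3*x^2*z + 2*x*y + z
tr(a^3 b^-1 a^2) = tr(a^5) tr(b) - tr(a^5 b) = x^5*y - x^4*z - 4*x^3*y + 3*x^2*z + 3*x*y - z
tr(b a b a) = tr(a b) tr(a b) - tr(1)  (split on a) = z^2 - 2
so tr(b a b) = tr(b) tr(a b) - tr(a)  (reduce the b square) = y*z - x
tr(b a b a^2) = tr(a) tr(b a b a) - tr(b a b)  (reduce the a square) = x*z^2 - y*z - x
so tr(a b a^3 b) = tr(a) tr(b a b a^2) - tr(b a b a)  (reduce the a square) = x^2*z^2 - x*y*z - x^2 - z^2 + 2
tr(a^3 b^-1 a b) = tr(a b a^3) tr(b) - tr(a b a^3 b)  (eliminate b^-1) = x^3*y*z - x^2*y^2 - x^2*z^2 - x*y*z + x^2 + y^2 + z^2 - 2
assemble the triple (tr(r) - 2; tr(r a) - x; tr(r b) - y)

x^4*y - x^3*z - 3*x^2*y + 2*x*z + y - 2; x^5*y - x^4*z - 4*x^3*y + 3*x^2*z + 3*x*y - x - z; x^3*y*z - x^2*y^2 - x^2*z^2 - x*y*z + x^2 + y^2 + z^2 - y - 2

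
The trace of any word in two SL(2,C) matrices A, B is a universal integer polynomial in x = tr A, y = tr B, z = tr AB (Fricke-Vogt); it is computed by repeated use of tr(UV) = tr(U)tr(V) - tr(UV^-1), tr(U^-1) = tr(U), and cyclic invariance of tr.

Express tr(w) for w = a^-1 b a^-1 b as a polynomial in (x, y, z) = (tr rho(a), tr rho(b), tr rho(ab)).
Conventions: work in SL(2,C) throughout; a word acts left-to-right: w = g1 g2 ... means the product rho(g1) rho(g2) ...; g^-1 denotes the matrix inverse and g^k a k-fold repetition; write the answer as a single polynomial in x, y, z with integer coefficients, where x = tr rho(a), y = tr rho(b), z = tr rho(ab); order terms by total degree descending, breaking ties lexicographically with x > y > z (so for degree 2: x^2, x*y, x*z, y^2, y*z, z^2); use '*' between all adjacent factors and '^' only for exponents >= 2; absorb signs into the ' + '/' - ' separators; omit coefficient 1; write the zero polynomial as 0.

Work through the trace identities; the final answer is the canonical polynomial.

and trace(b^2) = trace(b) trace(b) - trace(1) = y^2 - 2
trace(b^2 a) = trace(b) trace(a b) - trace(a) = y*z - x
and trace(b a^-1 b) = trace(b^2) trace(a) - trace(b^2 a) = x*y^2 - y*z - x
and trace(b a b a) = trace(b a) trace(b a) - trace(1)   [split at repeated b] = z^2 - 2
trace(b a^-1 b a) = trace(b a b) trace(a) - trace(b a b a) = x*y*z - x^2 - z^2 + 2
trace(a^-1 b a^-1 b) = trace(b a^-1 b) trace(a) - trace(b a^-1 b a) = x^2*y^2 - 2*x*y*z + z^2 - 2

x^2*y^2 - 2*x*y*z + z^2 - 2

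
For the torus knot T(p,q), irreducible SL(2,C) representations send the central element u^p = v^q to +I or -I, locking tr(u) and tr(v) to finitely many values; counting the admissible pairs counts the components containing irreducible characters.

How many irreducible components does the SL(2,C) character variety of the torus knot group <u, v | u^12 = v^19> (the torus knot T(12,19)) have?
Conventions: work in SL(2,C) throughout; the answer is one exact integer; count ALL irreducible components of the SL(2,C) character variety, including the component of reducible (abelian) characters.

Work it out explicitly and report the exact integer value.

100

Gamma = < u, v | u^12 = v^19 > (torus knot T(12,19)); the central element u^12 = v^19 acts as +I or -I in any irreducible SL(2,C) representation.
So on each irreducible component the traces are pinned: tr(u) = 2*cos(pi*alpha/12) with 1 <= alpha <= 11, tr(v) = 2*cos(pi*beta/19) with 1 <= beta <= 18.
u^12 = (-1)^alpha I and v^19 = (-1)^beta I must agree, so alpha and beta have equal parity.
Enumerate parity-matched pairs: 6*9 odd-odd plus 5*9 even-even gives 99.
That is 99 components of irreducible characters, and with the reducible (abelian) component the total is 100.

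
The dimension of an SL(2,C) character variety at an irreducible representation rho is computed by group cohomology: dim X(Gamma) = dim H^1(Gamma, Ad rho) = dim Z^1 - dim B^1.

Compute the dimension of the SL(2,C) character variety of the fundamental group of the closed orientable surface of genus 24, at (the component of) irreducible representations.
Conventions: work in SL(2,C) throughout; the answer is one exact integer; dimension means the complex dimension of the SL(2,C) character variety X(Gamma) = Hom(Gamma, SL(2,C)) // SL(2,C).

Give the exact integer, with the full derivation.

138

The genus-24 surface group: 2g = 48 generators, one relator prod [a_i, b_i].
Unconstrained cocycle data is one sl_2 vector per generator (144 dimensions), cut by the relator condition d_2(z) = 0.
d_2 is surjective at irreducible rho (its cokernel H^2 is dual to H^0 = 0), so dim Z^1 = 144 - 3 = 141.
dim B^1 = 3 (coboundaries, injective at irreducible rho).
Hence dim X = 141 - 3 = 138.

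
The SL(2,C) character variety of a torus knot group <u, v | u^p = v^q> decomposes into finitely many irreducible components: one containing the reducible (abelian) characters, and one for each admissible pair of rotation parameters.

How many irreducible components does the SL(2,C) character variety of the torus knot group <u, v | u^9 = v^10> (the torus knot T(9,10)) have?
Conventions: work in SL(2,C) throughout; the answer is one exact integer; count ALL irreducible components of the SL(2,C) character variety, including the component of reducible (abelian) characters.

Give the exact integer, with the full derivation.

37

Gamma = < u, v | u^9 = v^10 > (torus knot T(9,10)); the central element u^9 = v^10 acts as +I or -I in any irreducible SL(2,C) representation.
So on each irreducible component the traces are pinned: tr(u) = 2*cos(pi*alpha/9) with 1 <= alpha <= 8, tr(v) = 2*cos(pi*beta/10) with 1 <= beta <= 9.
u^9 = (-1)^alpha I and v^10 = (-1)^beta I must agree, so alpha and beta have equal parity.
count pairs: odd alpha (4 choices) x odd beta (5), plus even alpha (4) x even beta (4): 4*5 + 4*4 = 36.
Total: 36 irreducible-character components + 1 reducible (abelian) component = 37.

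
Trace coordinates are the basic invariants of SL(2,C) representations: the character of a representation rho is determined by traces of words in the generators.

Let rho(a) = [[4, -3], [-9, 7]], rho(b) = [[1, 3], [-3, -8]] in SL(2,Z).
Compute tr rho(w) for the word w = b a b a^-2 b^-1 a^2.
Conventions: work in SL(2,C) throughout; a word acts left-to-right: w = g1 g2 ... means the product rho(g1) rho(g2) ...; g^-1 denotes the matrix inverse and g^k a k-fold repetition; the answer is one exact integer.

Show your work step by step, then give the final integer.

rho(b) = [[1, 3], [-3, -8]]
... * rho(a) = [[4, -3], [-9, 7]]  ->  [[-23, 18], [60, -47]]
... * rho(b) = [[1, 3], [-3, -8]]  ->  [[-77, -213], [201, 556]]
... * rho(a^-1) = [[7, 3], [9, 4]]  ->  [[-2456, -1083], [6411, 2827]]
... * rho(a^-1) = [[7, 3], [9, 4]]  ->  [[-26939, -11700], [70320, 30541]]
... * rho(b^-1) = [[-8, -3], [3, 1]]  ->  [[180412, 69117], [-470937, -180419]]
... * rho(a) = [[4, -3], [-9, 7]]  ->  [[99595, -57417], [-259977, 149878]]
... * rho(a) = [[4, -3], [-9, 7]]  ->  [[915133, -700704], [-2388810, 1829077]]
tr = 915133 + 1829077 = 2744210

2744210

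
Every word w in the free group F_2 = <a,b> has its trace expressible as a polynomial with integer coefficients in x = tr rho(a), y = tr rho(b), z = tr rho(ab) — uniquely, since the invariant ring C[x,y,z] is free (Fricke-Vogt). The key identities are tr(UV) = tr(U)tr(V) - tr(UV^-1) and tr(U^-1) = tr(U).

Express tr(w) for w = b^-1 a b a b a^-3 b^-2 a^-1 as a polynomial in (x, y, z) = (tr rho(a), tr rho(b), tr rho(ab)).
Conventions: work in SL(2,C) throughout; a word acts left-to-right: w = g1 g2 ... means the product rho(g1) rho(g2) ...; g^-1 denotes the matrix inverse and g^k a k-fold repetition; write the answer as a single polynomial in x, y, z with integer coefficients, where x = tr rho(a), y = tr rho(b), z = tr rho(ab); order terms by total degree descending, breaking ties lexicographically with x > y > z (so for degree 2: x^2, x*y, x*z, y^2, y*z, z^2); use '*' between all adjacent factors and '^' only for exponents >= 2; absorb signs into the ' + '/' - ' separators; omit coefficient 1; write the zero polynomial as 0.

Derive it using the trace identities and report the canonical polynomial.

-x^3*y^2*z^3 + 2*x^4*y*z^2 + x^2*y^3*z^2 + x^2*y*z^4 - x^5*z - x^3*y^2*z - x^3*z^3 + x*y^2*z^3 - 7*x^2*y*z^2 - y^3*z^2 - y*z^4 + 6*x^3*z + 2*x*y^2*z + 2*x*z^3 + 4*y*z^2 - 7*x*z - y

use: tr(b a b) = tr(b) * tr(a b) - tr(a) = y*z - x
apply: tr(b a b a) = tr(b a) * tr(b a) - tr(1)   [split at repeated b] = z^2 - 2
use: tr(b a b a^-1) = tr(b a b) * tr(a) - tr(b a b a) = x*y*z - x^2 - z^2 + 2
apply: tr(a b a) = tr(a) * tr(b a) - tr(b) = x*z - y
tr(b a b a b) = tr(b) * tr(a b a b) - tr(a b a) = y*z^2 - x*z - y
apply: tr(b a b a b a) = tr(b a) * tr(b a b a) - tr(b^-1 a^-1)   [split at repeated b] = z^3 - 3*z
use: tr(a^-1 b a b a b) = tr(b a b a b) * tr(a) - tr(b a b a b a) = x*y*z^2 - x^2*z - z^3 - x*y + 3*z
apply: tr(a b a b a^-2 b) = tr(a^-1 b a b a b) * tr(a) - tr(a^-1 b a b a b a) = x^2*y*z^2 - x^3*z - x*z^3 - x^2*y - y*z^2 + 4*x*z + y
use: tr(a^-1 b^-1 a b a b a^-1) = tr(a b a b a^-2) * tr(b) - tr(a b a b a^-2 b) = -x^2*y*z^2 + x^3*z + x*y^2*z + x*z^3 - 4*x*z + y
tr(b a b^2) = tr(b) * tr(a b^2) - tr(a b) = y^2*z - x*y - z
tr(b a b a b^2) = tr(b) * tr(b a b a b) - tr(b a b a) = y^2*z^2 - x*y*z - y^2 - z^2 + 2
apply: tr(a b a b a) = tr(a) * tr(b a b a) - tr(b a b) = x*z^2 - y*z - x
apply: tr(b a b a b^2 a) = tr(b) * tr(a b a b a b) - tr(a b a b a) = y*z^3 - x*z^2 - 2*y*z + x
tr(a b a b^2 a^-1 b) = tr(b a b a b^2) * tr(a) - tr(b a b a b^2 a) = x*y^2*z^2 - x^2*y*z - y*z^3 - x*y^2 + 2*y*z + x
use: tr(b a^-1 b^-1 a b a b) = tr(a b a b^2 a^-1) * tr(b) - tr(a b a b^2 a^-1 b) = -x*y^2*z^2 + x^2*y*z + y^3*z + y*z^3 - 3*y*z - x
apply: tr(a b a b a b a) = tr(a) * tr(b a b a b a) - tr(b a b a b) = x*z^3 - y*z^2 - 2*x*z + y
tr(a b a b a b a b) = tr(a b) * tr(a b a b a b) - tr(a^-1 b^-1 a^-1 b^-1)   [split at repeated a] = z^4 - 4*z^2 + 2
apply: tr(b^-1 a b a b a b a) = tr(a b a b a b a) * tr(b) - tr(a b a b a b a b) = x*y*z^3 - y^2*z^2 - z^4 - 2*x*y*z + y^2 + 4*z^2 - 2
tr(b a^-1 b^-1 a b a b a) = tr(b^-1 a b a b a b) * tr(a) - tr(b^-1 a b a b a b a) = -x*y*z^3 + x^2*z^2 + y^2*z^2 + z^4 + x*y*z - x^2 - y^2 - 4*z^2 + 2
tr(a^-1 b^-1 a b a b a^-1 b) = tr(b a^-1 b^-1 a b a b) * tr(a) - tr(b a^-1 b^-1 a b a b a) = -x^2*y^2*z^2 + x^3*y*z + x*y^3*z + 2*x*y*z^3 - x^2*z^2 - y^2*z^2 - z^4 - 4*x*y*z + y^2 + 4*z^2 - 2
apply: tr(a^-1 b^-1 a^-1 b^-1 a b a b) = tr(a^-1 b^-1 a b a b a^-1) * tr(b) - tr(a^-1 b^-1 a b a b a^-1 b) = -x*y*z^3 + x^2*z^2 + y^2*z^2 + z^4 - 4*z^2 + 2
tr(a^-1 b^-1 a b a b a^-2 b^-1) = tr(a^-1 b^-1 a^-1 b^-1 a b a b) * tr(a) - tr(a^-1 b^-1 a^-1 b^-1 a b a b a) = -x^2*y*z^3 + x^3*z^2 + x*y^2*z^2 + x*z^4 - 4*x*z^2 + x
use: tr(b^-1 a b a b a) = tr(a b a b a) * tr(b) - tr(a b a b a b) = x*y*z^2 - y^2*z - z^3 - x*y + 3*z
apply: tr(b^-1 a b a b a^-1) = tr(b^-1 a b a b) * tr(a) - tr(b^-1 a b a b a) = -x*y*z^2 + x^2*z + y^2*z + z^3 - 3*z
tr(a^-1 b^-1 a b a b a^-2) = tr(b^-1 a b a b a^-2) * tr(a) - tr(b^-1 a b a b a^-1) = -x^3*y*z^2 + x^4*z + x^2*y^2*z + x^2*z^3 + x*y*z^2 - 5*x^2*z - y^2*z - z^3 + x*y + 3*z
tr(a^-2 b^-2 a^-1 b^-1 a b a b) = tr(a^-1 b^-1 a b a b a^-2 b^-1) * tr(b) - tr(a^-1 b^-1 a b a b a^-2) = -x^2*y^2*z^3 + 2*x^3*y*z^2 + x*y^3*z^2 + x*y*z^4 - x^4*z - x^2*y^2*z - x^2*z^3 - 5*x*y*z^2 + 5*x^2*z + y^2*z + z^3 - 3*z
apply: tr(a^-1 b^-2 a^-1 b^-1 a b a b) = tr(a^-1 b^-1 a b a b a^-1 b^-1) * tr(b) - tr(a^-1 b^-1 a b a b a^-1) = -x*y^2*z^3 + 2*x^2*y*z^2 + y^3*z^2 + y*z^4 - x^3*z - x*y^2*z - x*z^3 - 4*y*z^2 + 4*x*z + y
tr(b^-1 a b a b a^-3 b^-2 a^-1) = tr(a^-2 b^-2 a^-1 b^-1 a b a b) * tr(a) - tr(a^-2 b^-2 a^-1 b^-1 a b a b a) = -x^3*y^2*z^3 + 2*x^4*y*z^2 + x^2*y^3*z^2 + x^2*y*z^4 - x^5*z - x^3*y^2*z - x^3*z^3 + x*y^2*z^3 - 7*x^2*y*z^2 - y^3*z^2 - y*z^4 + 6*x^3*z + 2*x*y^2*z + 2*x*z^3 + 4*y*z^2 - 7*x*z - y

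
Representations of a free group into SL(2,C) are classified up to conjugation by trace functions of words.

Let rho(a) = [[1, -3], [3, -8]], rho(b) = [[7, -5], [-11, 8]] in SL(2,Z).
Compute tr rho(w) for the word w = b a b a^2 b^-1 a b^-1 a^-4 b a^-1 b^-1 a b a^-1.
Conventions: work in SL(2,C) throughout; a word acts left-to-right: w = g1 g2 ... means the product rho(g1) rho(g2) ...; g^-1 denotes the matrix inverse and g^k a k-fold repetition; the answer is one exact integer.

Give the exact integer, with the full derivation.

-2076480822827586

rho(b) = [[7, -5], [-11, 8]]
... * rho(a) = [[1, -3], [3, -8]]  ->  [[-8, 19], [13, -31]]
... * rho(b) = [[7, -5], [-11, 8]]  ->  [[-265, 192], [432, -313]]
... * rho(a) = [[1, -3], [3, -8]]  ->  [[311, -741], [-507, 1208]]
... * rho(a) = [[1, -3], [3, -8]]  ->  [[-1912, 4995], [3117, -8143]]
... * rho(b^-1) = [[8, 5], [11, 7]]  ->  [[39649, 25405], [-64637, -41416]]
... * rho(a) = [[1, -3], [3, -8]]  ->  [[115864, -322187], [-188885, 525239]]
... * rho(b^-1) = [[8, 5], [11, 7]]  ->  [[-2617145, -1675989], [4266549, 2732248]]
... * rho(a^-1) = [[-8, 3], [-3, 1]]  ->  [[25965127, -9527424], [-42329136, 15531895]]
... * rho(a^-1) = [[-8, 3], [-3, 1]]  ->  [[-179138744, 68367957], [292037403, -111455513]]
... * rho(a^-1) = [[-8, 3], [-3, 1]]  ->  [[1228006081, -469048275], [-2001932685, 764656696]]
... * rho(a^-1) = [[-8, 3], [-3, 1]]  ->  [[-8416903823, 3214969968], [13721491392, -5241141359]]
... * rho(b) = [[7, -5], [-11, 8]]  ->  [[-94282996409, 67804278859], [153702994693, -110536587832]]
... * rho(a^-1) = [[-8, 3], [-3, 1]]  ->  [[550851134695, -215044710368], [-898014194048, 350572396247]]
... * rho(b^-1) = [[8, 5], [11, 7]]  ->  [[2041317263512, 1248942700899], [-3327817193667, -2036064196511]]
... * rho(a) = [[1, -3], [3, -8]]  ->  [[5788145366209, -16115493397728], [-9436009783200, 26271965153089]]
... * rho(b) = [[7, -5], [-11, 8]]  ->  [[217787444938471, -157864674012869], [-355043685166379, 257355770140712]]
... * rho(a^-1) = [[-8, 3], [-3, 1]]  ->  [[-1268705537469161, 495497660802544], [2068282170908896, -807775285358425]]
tr = -1268705537469161 + -807775285358425 = -2076480822827586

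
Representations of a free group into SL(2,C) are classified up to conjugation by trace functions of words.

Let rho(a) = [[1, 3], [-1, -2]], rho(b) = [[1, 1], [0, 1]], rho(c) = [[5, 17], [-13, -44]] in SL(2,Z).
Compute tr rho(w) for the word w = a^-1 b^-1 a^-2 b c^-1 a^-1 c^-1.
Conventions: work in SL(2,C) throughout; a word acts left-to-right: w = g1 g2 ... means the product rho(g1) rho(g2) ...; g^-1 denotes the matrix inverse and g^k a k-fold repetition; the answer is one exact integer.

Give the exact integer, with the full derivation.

rho(a^-1) = [[-2, -3], [1, 1]]
... * rho(b^-1) = [[1, -1], [0, 1]]  ->  [[-2, -1], [1, 0]]
... * rho(a^-1) = [[-2, -3], [1, 1]]  ->  [[3, 5], [-2, -3]]
... * rho(a^-1) = [[-2, -3], [1, 1]]  ->  [[-1, -4], [1, 3]]
... * rho(b) = [[1, 1], [0, 1]]  ->  [[-1, -5], [1, 4]]
... * rho(c^-1) = [[-44, -17], [13, 5]]  ->  [[-21, -8], [8, 3]]
... * rho(a^-1) = [[-2, -3], [1, 1]]  ->  [[34, 55], [-13, -21]]
... * rho(c^-1) = [[-44, -17], [13, 5]]  ->  [[-781, -303], [299, 116]]
tr = -781 + 116 = -665

-665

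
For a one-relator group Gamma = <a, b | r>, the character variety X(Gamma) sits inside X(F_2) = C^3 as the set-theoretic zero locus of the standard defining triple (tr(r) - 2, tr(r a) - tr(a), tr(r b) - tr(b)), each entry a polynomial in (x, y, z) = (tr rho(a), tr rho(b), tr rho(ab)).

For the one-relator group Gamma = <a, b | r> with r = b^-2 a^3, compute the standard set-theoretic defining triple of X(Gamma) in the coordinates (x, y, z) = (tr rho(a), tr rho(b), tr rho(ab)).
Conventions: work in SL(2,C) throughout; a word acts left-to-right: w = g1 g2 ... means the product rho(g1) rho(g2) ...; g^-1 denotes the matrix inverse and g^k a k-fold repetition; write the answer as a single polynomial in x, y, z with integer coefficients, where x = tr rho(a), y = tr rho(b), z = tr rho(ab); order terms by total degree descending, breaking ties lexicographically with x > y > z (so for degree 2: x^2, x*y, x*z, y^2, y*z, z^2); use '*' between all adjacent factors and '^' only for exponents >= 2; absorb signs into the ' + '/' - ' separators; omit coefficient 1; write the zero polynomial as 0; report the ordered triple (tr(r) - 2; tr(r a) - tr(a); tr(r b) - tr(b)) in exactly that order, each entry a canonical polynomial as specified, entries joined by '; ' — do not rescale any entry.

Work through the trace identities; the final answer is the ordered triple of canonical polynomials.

trace(a^2) = trace(a) * trace(a) - trace(1) = x^2 - 2
trace(a^3) = trace(a) * trace(a^2) - trace(a) = x^3 - 3*x
trace(a b a) = trace(a) * trace(b a) - trace(b) = x*z - y
trace(a^3 b) = trace(a) * trace(a b a) - trace(a b) = x^2*z - x*y - z
trace(a^3 b^-1) = trace(a^3) * trace(b) - trace(a^3 b) = x^3*y - x^2*z - 2*x*y + z
trace(b^-2 a^3) = trace(a^3 b^-1) * trace(b) - trace(a^3) = x^3*y^2 - x^2*y*z - x^3 - 2*x*y^2 + y*z + 3*x
trace(a^4) = trace(a) * trace(a^3) - trace(a^2)  (reduce the a square) = x^4 - 4*x^2 + 2
trace(a^4 b) = trace(a) * trace(a b a^2) - trace(a b a)  (reduce the a square) = x^3*z - x^2*y - 2*x*z + y
trace(b^-1 a^4) = trace(a^4) * trace(b) - trace(a^4 b)  (eliminate b^-1) = x^4*y - x^3*z - 3*x^2*y + 2*x*z + y
trace(b^-2 a^4) = trace(b^-1 a^4) * trace(b) - trace(b^-1 a^4 b)  (eliminate b^-1) = x^4*y^2 - x^3*y*z - x^4 - 3*x^2*y^2 + 2*x*y*z + 4*x^2 + y^2 - 2
assemble the triple (trace(r) - 2; trace(r a) - x; trace(r b) - y)

x^3*y^2 - x^2*y*z - x^3 - 2*x*y^2 + y*z + 3*x - 2; x^4*y^2 - x^3*y*z - x^4 - 3*x^2*y^2 + 2*x*y*z + 4*x^2 + y^2 - x - 2; x^3*y - x^2*z - 2*x*y - y + z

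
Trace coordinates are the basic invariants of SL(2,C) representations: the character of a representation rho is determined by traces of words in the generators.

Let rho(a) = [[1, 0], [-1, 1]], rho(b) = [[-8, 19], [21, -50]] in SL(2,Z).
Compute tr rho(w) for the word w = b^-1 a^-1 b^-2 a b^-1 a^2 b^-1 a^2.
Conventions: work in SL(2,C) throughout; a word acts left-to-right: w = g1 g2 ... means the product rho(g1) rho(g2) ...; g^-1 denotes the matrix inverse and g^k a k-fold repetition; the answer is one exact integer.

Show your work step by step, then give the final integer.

rho(b^-1) = [[-50, -19], [-21, -8]]
... * rho(a^-1) = [[1, 0], [1, 1]]  ->  [[-69, -19], [-29, -8]]
... * rho(b^-1) = [[-50, -19], [-21, -8]]  ->  [[3849, 1463], [1618, 615]]
... * rho(b^-1) = [[-50, -19], [-21, -8]]  ->  [[-223173, -84835], [-93815, -35662]]
... * rho(a) = [[1, 0], [-1, 1]]  ->  [[-138338, -84835], [-58153, -35662]]
... * rho(b^-1) = [[-50, -19], [-21, -8]]  ->  [[8698435, 3307102], [3656552, 1390203]]
... * rho(a) = [[1, 0], [-1, 1]]  ->  [[5391333, 3307102], [2266349, 1390203]]
... * rho(a) = [[1, 0], [-1, 1]]  ->  [[2084231, 3307102], [876146, 1390203]]
... * rho(b^-1) = [[-50, -19], [-21, -8]]  ->  [[-173660692, -66057205], [-73001563, -27768398]]
... * rho(a) = [[1, 0], [-1, 1]]  ->  [[-107603487, -66057205], [-45233165, -27768398]]
... * rho(a) = [[1, 0], [-1, 1]]  ->  [[-41546282, -66057205], [-17464767, -27768398]]
tr = -41546282 + -27768398 = -69314680

-69314680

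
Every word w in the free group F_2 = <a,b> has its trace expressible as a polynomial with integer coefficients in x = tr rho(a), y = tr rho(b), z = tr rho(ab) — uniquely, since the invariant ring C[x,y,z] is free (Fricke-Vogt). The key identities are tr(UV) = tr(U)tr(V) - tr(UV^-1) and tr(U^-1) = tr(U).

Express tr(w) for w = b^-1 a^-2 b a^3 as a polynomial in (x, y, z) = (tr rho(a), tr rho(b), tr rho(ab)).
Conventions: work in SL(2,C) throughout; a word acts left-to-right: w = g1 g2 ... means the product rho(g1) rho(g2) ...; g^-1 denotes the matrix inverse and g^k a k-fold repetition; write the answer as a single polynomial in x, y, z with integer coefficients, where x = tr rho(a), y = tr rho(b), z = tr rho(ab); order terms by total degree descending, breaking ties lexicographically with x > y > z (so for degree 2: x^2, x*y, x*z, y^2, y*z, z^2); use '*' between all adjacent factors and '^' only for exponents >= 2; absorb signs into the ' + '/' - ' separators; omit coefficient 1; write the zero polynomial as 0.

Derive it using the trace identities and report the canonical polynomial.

-x^4*y*z + x^5 + x^3*y^2 + x^3*z^2 + x^2*y*z - 5*x^3 - x*y^2 - x*z^2 + 5*x

trace(a^2) = trace(a) trace(a) - trace(1) = x^2 - 2
next, trace(a^3) = trace(a) trace(a^2) - trace(a) = x^3 - 3*x
trace(b a^2) = trace(a) trace(b a) - trace(b) = x*z - y
and trace(b a^3) = trace(a) trace(b a^2) - trace(b a) = x^2*z - x*y - z
trace(a b a^3) = trace(a) trace(b a^3) - trace(b a^2) = x^3*z - x^2*y - 2*x*z + y
and trace(b a b a) = trace(b a) trace(b a) - trace(1)   [split at repeated b] = z^2 - 2
and trace(b a b) = trace(b) trace(a b) - trace(a) = y*z - x
trace(a b a b a) = trace(a) trace(b a b a) - trace(b a b) = x*z^2 - y*z - x
next, trace(a b a^3 b) = trace(a) trace(a b a b a) - trace(a b a b) = x^2*z^2 - x*y*z - x^2 - z^2 + 2
and trace(b a^3 b^-1 a) = trace(a b a^3) trace(b) - trace(a b a^3 b) = x^3*y*z - x^2*y^2 - x^2*z^2 - x*y*z + x^2 + y^2 + z^2 - 2
next, trace(a^-1 b a^3 b^-1) = trace(b a^3 b^-1) trace(a) - trace(b a^3 b^-1 a) = -x^3*y*z + x^4 + x^2*y^2 + x^2*z^2 + x*y*z - 4*x^2 - y^2 - z^2 + 2
and trace(b^-1 a^-2 b a^3) = trace(a^-1 b a^3 b^-1) trace(a) - trace(a^-1 b a^3 b^-1 a) = -x^4*y*z + x^5 + x^3*y^2 + x^3*z^2 + x^2*y*z - 5*x^3 - x*y^2 - x*z^2 + 5*x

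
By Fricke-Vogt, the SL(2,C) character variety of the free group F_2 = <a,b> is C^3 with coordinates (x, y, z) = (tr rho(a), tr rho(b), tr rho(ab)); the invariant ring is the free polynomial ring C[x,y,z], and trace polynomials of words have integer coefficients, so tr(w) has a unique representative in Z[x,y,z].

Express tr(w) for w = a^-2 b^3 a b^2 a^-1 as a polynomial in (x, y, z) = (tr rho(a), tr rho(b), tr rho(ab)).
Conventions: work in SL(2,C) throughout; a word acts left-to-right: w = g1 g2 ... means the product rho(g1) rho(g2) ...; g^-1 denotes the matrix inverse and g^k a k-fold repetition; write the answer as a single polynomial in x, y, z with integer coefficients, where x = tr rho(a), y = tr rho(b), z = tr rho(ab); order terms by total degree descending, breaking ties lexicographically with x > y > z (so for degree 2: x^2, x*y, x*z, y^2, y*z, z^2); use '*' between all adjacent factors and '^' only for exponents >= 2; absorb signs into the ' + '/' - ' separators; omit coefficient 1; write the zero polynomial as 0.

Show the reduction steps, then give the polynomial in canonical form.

x^3*y^4*z - x^4*y^3 - x^2*y^3*z^2 - x^3*y^2*z - 2*x*y^4*z + x^4*y + 2*x^2*y^3 + x^2*y*z^2 + y^3*z^2 + 4*x*y^2*z - 2*x^2*y - y*z^2 - x*z - y

tr(b a b) = tr(b)*tr(a b) - tr(a)  (reduce the b square) = y*z - x
and tr(b a b^2) = tr(b)*tr(b a b) - tr(b a)  (reduce the b square) = y^2*z - x*y - z
tr(b^3 a b) = tr(b)*tr(b a b^2) - tr(b a b)  (reduce the b square) = y^3*z - x*y^2 - 2*y*z + x
tr(b^3 a b^2) = tr(b)*tr(b^3 a b) - tr(b^3 a)  (reduce the b square) = y^4*z - x*y^3 - 3*y^2*z + 2*x*y + z
next, tr(a b a b) = tr(a b)*tr(a b) - tr(1)  (split on a) = z^2 - 2
and tr(a b a) = tr(a)*tr(b a) - tr(b)  (reduce the a square) = x*z - y
and tr(a b^2 a b) = tr(b)*tr(a b a b) - tr(a b a)  (reduce the b square) = y*z^2 - x*z - y
next, tr(a^2) = tr(a)*tr(a) - tr(1)  (reduce the a square) = x^2 - 2
next, tr(a b^2 a) = tr(b)*tr(a^2 b) - tr(a^2)  (reduce the b square) = x*y*z - x^2 - y^2 + 2
next, tr(b a b^2 a b) = tr(b)*tr(a b^2 a b) - tr(a b^2 a)  (reduce the b square) = y^2*z^2 - 2*x*y*z + x^2 - 2
tr(b^3 a b^2 a) = tr(b)*tr(b a b^2 a b) - tr(b a b^2 a)  (reduce the b square) = y^3*z^2 - 2*x*y^2*z + x^2*y - y*z^2 + x*z - y
tr(a^-1 b^3 a b^2) = tr(b^3 a b^2)*tr(a) - tr(b^3 a b^2 a)  (eliminate a^-1) = x*y^4*z - x^2*y^3 - y^3*z^2 - x*y^2*z + x^2*y + y*z^2 + y
next, tr(a^-2 b^3 a b^2) = tr(a^-1 b^3 a b^2)*tr(a) - tr(a^-1 b^3 a b^2 a)  (eliminate a^-1) = x^2*y^4*z - x^3*y^3 - x*y^3*z^2 - x^2*y^2*z - y^4*z + x^3*y + x*y^3 + x*y*z^2 + 3*y^2*z - x*y - z
and tr(a^-2 b^3 a b^2 a^-1) = tr(a^-2 b^3 a b^2)*tr(a) - tr(a^-2 b^3 a b^2 a)  (eliminate a^-1) = x^3*y^4*z - x^4*y^3 - x^2*y^3*z^2 - x^3*y^2*z - 2*x*y^4*z + x^4*y + 2*x^2*y^3 + x^2*y*z^2 + y^3*z^2 + 4*x*y^2*z - 2*x^2*y - y*z^2 - x*z - y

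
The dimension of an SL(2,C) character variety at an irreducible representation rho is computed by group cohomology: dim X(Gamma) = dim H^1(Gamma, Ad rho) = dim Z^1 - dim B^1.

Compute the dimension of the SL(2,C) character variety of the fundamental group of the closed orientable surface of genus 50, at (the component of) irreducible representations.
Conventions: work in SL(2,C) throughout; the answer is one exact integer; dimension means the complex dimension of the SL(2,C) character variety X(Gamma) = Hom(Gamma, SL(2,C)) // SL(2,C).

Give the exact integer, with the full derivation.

pi_1 of the closed genus-50 surface has 100 generators bound by the single product-of-commutators relator.
Before the relator condition, cocycle space has dim 3*100 = 300.
At an irreducible rho, H^2 = coker(d_2) vanishes (Poincare duality: H^2 is dual to H^0 = invariants = 0), so d_2 is surjective onto sl_2 and dim Z^1 = 300 - 3 = 297.
As always at irreducible rho, dim B^1 = 3.
dim X = dim H^1 = 297 - 3 = 294.

294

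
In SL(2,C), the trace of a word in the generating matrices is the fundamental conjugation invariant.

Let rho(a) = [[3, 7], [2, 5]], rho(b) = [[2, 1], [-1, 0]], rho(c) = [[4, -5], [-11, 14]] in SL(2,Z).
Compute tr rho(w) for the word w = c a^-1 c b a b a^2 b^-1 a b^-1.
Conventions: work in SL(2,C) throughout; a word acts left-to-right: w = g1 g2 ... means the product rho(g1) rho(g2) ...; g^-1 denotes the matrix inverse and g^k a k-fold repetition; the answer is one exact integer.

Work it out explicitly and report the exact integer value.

rho(c) = [[4, -5], [-11, 14]]
... * rho(a^-1) = [[5, -7], [-2, 3]]  ->  [[30, -43], [-83, 119]]
... * rho(c) = [[4, -5], [-11, 14]]  ->  [[593, -752], [-1641, 2081]]
... * rho(b) = [[2, 1], [-1, 0]]  ->  [[1938, 593], [-5363, -1641]]
... * rho(a) = [[3, 7], [2, 5]]  ->  [[7000, 16531], [-19371, -45746]]
... * rho(b) = [[2, 1], [-1, 0]]  ->  [[-2531, 7000], [7004, -19371]]
... * rho(a) = [[3, 7], [2, 5]]  ->  [[6407, 17283], [-17730, -47827]]
... * rho(a) = [[3, 7], [2, 5]]  ->  [[53787, 131264], [-148844, -363245]]
... * rho(b^-1) = [[0, -1], [1, 2]]  ->  [[131264, 208741], [-363245, -577646]]
... * rho(a) = [[3, 7], [2, 5]]  ->  [[811274, 1962553], [-2245027, -5430945]]
... * rho(b^-1) = [[0, -1], [1, 2]]  ->  [[1962553, 3113832], [-5430945, -8616863]]
tr = 1962553 + -8616863 = -6654310

-6654310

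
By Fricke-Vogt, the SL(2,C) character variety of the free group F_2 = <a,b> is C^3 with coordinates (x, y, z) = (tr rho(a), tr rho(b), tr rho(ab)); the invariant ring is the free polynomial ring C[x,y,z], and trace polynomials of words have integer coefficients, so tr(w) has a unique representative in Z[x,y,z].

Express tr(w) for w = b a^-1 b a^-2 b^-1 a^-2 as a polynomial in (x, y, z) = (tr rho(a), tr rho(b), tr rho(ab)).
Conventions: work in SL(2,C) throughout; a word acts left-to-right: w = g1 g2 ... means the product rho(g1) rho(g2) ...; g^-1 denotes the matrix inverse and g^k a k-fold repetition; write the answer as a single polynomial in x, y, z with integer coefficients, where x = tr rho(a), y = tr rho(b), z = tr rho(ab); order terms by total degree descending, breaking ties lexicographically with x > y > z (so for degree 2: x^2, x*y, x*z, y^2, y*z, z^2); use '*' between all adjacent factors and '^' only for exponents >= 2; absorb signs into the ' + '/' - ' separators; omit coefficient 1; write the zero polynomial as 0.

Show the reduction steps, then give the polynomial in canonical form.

trace(b^2) = trace(b) * trace(b) - trace(1) = y^2 - 2
trace(b^2 a) = trace(b) * trace(a b) - trace(a) = y*z - x
trace(a^-1 b^2) = trace(b^2) * trace(a) - trace(b^2 a) = x*y^2 - y*z - x
trace(a^-1 b^2 a^-1) = trace(a^-1 b^2) * trace(a) - trace(a^-1 b^2 a) = x^2*y^2 - x*y*z - x^2 - y^2 + 2
trace(b^3) = trace(b) * trace(b^2) - trace(b) = y^3 - 3*y
trace(b^3 a) = trace(b) * trace(b a b) - trace(b a) = y^2*z - x*y - z
trace(b a^-1 b^2) = trace(b^3) * trace(a) - trace(b^3 a) = x*y^3 - y^2*z - 2*x*y + z
trace(a b a b) = trace(b a) * trace(b a) - trace(1) = z^2 - 2
trace(a b a) = trace(a) * trace(b a) - trace(b) = x*z - y
trace(b^2 a b a) = trace(b) * trace(a b a b) - trace(a b a) = y*z^2 - x*z - y
trace(b a^-1 b^2 a) = trace(b^2 a b) * trace(a) - trace(b^2 a b a) = x*y^2*z - x^2*y - y*z^2 + y
trace(a^-1 b^2 a^-1 b) = trace(b a^-1 b^2) * trace(a) - trace(b a^-1 b^2 a) = x^2*y^3 - 2*x*y^2*z - x^2*y + y*z^2 + x*z - y
trace(b a^-1 b^-1 a^-1 b) = trace(a^-1 b^2 a^-1) * trace(b) - trace(a^-1 b^2 a^-1 b) = x*y^2*z - y^3 - y*z^2 - x*z + 3*y
trace(b a b a^-1) = trace(b a b) * trace(a) - trace(b a b a) = x*y*z - x^2 - z^2 + 2
trace(a^-1 b a b a^-1) = trace(b a b a^-1) * trace(a) - trace(b a b) = x^2*y*z - x^3 - x*z^2 - y*z + 3*x
trace(b a b a b a) = trace(b a b a) * trace(b a) - trace(a b) = z^3 - 3*z
trace(b a b a^-1 b a) = trace(b a b a b) * trace(a) - trace(b a b a b a) = x*y*z^2 - x^2*z - z^3 - x*y + 3*z
trace(a^-1 b a b a^-1 b) = trace(b a b a^-1 b) * trace(a) - trace(b a b a^-1 b a) = x^2*y^2*z - x^3*y - 2*x*y*z^2 + x^2*z + z^3 + 2*x*y - 3*z
trace(b a^-1 b^-1 a^-1 b a) = trace(a^-1 b a b a^-1) * trace(b) - trace(a^-1 b a b a^-1 b) = x*y*z^2 - x^2*z - y^2*z - z^3 + x*y + 3*z
trace(b a^-1 b a^-1 b^-1 a^-1) = trace(b a^-1 b^-1 a^-1 b) * trace(a) - trace(b a^-1 b^-1 a^-1 b a) = x^2*y^2*z - x*y^3 - 2*x*y*z^2 + y^2*z + z^3 + 2*x*y - 3*z
trace(b a^-1) = trace(b) * trace(a) - trace(b a) = x*y - z
trace(a^-1 b a^-1) = trace(b a^-1) * trace(a) - trace(b) = x^2*y - x*z - y
trace(a^-1 b^-1 a^-2 b a^-1 b) = trace(b a^-1 b a^-1 b^-1 a^-1) * trace(a) - trace(b a^-1 b a^-1 b^-1) = x^3*y^2*z - x^2*y^3 - 2*x^2*y*z^2 + x*y^2*z + x*z^3 + x^2*y - 2*x*z + y
trace(a^-2 b a^-1) = trace(b a^-2) * trace(a) - trace(b a^-1) = x^3*y - x^2*z - 2*x*y + z
trace(b a^-1 b a^-2 b^-1 a^-2) = trace(a^-1 b^-1 a^-2 b a^-1 b) * trace(a) - trace(a^-1 b^-1 a^-2 b a^-1 b a) = x^4*y^2*z - x^3*y^3 - 2*x^3*y*z^2 + x^2*y^2*z + x^2*z^3 - x^2*z + 3*x*y - z

x^4*y^2*z - x^3*y^3 - 2*x^3*y*z^2 + x^2*y^2*z + x^2*z^3 - x^2*z + 3*x*y - z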